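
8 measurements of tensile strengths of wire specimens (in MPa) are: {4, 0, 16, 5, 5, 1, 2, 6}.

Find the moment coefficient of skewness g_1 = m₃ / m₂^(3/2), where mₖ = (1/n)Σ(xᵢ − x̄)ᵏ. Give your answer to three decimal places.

1.468

x̄ = (4 + 0 + 16 + 5 + 5 + 1 + 2 + 6) / 8 = 4.8750
deviations (xᵢ − x̄): -0.8750, -4.8750, 11.1250, 0.1250, 0.1250, -3.8750, -2.8750, 1.1250
Σ(xᵢ − x̄)² = 172.8750 ⇒ m₂ = 172.8750/8 = 21.60938
Σ(xᵢ − x̄)³ = 1179.8438 ⇒ m₃ = 1179.8438/8 = 147.48047
m₂^(3/2) = 21.60938^(1.5) = 100.45309
g_1 = m₃ / m₂^(3/2) = 147.48047 / 100.45309 ≈ 1.468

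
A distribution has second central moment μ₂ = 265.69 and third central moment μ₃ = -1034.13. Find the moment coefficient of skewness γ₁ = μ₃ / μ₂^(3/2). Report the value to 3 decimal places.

σ = √μ₂ = √265.69 = 16.30000
σ³ = μ₂^(3/2) = 4330.74700
γ₁ = μ₃/σ³ = -1034.13 / 4330.74700 ≈ -0.239

-0.239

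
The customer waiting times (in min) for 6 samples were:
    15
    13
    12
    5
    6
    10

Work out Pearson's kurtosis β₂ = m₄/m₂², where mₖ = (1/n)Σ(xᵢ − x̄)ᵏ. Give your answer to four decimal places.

1.5790

x̄ = 10.1667
Σ(xᵢ − x̄)² = 78.8333 ⇒ m₂ = 13.13889
Σ(xᵢ − x̄)⁴ = 1635.4861 ⇒ m₄ = 272.58102
m₂² = 172.63040
β₂ = m₄/m₂² = 272.58102 / 172.63040 ≈ 1.5790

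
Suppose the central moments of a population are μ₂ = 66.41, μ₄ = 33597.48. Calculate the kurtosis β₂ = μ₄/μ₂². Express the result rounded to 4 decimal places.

μ₂² = 66.41² = 4410.28810
μ₄/μ₂² = 33597.48 / 4410.28810 = 7.61798
β₂ ≈ 7.6180

7.6180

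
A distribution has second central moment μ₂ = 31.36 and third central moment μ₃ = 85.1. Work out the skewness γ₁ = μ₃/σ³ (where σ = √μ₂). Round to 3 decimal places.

σ = √μ₂ = √31.36 = 5.60000
σ³ = μ₂^(3/2) = 175.61600
γ₁ = μ₃/σ³ = 85.1 / 175.61600 ≈ 0.485

0.485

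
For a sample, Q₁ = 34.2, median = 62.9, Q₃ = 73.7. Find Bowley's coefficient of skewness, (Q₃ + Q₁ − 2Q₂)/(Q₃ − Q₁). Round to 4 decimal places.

-0.4532

numerator: Q₃ + Q₁ − 2Q₂ = 73.7 + 34.2 − 2×62.9 = -17.9000
denominator: Q₃ − Q₁ = 73.7 − 34.2 = 39.5000
Bowley skewness = -17.9000 / 39.5000 ≈ -0.4532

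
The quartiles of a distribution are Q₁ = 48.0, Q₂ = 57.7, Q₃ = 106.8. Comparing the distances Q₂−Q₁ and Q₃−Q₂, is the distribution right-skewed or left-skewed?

Q₂ − Q₁ = 9.7;  Q₃ − Q₂ = 49.1
Q₃ − Q₂ > Q₂ − Q₁ ⇒ the upper half is more spread out ⇒ right-skewed.

right-skewed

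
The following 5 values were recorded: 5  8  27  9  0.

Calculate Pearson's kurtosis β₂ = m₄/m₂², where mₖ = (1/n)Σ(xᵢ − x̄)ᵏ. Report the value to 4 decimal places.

x̄ = 9.8000
Σ(xᵢ − x̄)² = 418.8000 ⇒ m₂ = 83.76000
Σ(xᵢ − x̄)⁴ = 97286.7360 ⇒ m₄ = 19457.34720
m₂² = 7015.73760
β₂ = m₄/m₂² = 19457.34720 / 7015.73760 ≈ 2.7734

2.7734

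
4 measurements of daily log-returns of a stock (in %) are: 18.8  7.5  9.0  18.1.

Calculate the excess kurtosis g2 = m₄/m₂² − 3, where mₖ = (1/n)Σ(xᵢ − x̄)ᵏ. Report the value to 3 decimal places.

-1.949

x̄ = 13.3500
Σ(xᵢ − x̄)² = 105.4100 ⇒ m₂ = 26.35250
Σ(xᵢ − x̄)⁴ = 2920.5454 ⇒ m₄ = 730.13636
m₂² = 694.45426
g2 = m₄/m₂² − 3 = 1.05138 − 3 ≈ -1.949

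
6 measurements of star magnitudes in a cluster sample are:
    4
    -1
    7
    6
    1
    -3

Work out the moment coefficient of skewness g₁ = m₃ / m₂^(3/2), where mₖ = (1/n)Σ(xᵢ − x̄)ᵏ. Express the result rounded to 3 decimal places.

x̄ = (4 - 1 + 7 + 6 + 1 - 3) / 6 = 2.3333
deviations (xᵢ − x̄): 1.6667, -3.3333, 4.6667, 3.6667, -1.3333, -5.3333
Σ(xᵢ − x̄)² = 79.3333 ⇒ m₂ = 79.3333/6 = 13.22222
Σ(xᵢ − x̄)³ = -35.5556 ⇒ m₃ = -35.5556/6 = -5.92593
m₂^(3/2) = 13.22222^(1.5) = 48.07914
g₁ = m₃ / m₂^(3/2) = -5.92593 / 48.07914 ≈ -0.123

-0.123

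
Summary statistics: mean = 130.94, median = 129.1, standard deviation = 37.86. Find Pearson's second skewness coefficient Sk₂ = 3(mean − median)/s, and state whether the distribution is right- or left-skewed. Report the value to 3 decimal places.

0.146, right-skewed

Sk₂ = 3(130.94 − 129.1) / 37.86 = 3 × 1.8400 / 37.86
    = 5.5200 / 37.86 ≈ 0.146
Sk₂ > 0 ⇒ mean > median ⇒ right-skewed (positive skew).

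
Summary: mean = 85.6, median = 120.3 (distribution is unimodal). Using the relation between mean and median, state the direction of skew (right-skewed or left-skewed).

left-skewed

mean − median = 85.6 − 120.3 = -34.7
mean < median ⇒ the longer tail is on the left ⇒ left-skewed (negatively skewed).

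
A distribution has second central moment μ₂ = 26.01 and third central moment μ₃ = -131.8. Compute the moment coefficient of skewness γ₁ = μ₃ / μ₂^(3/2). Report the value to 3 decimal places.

-0.994

σ = √μ₂ = √26.01 = 5.10000
σ³ = μ₂^(3/2) = 132.65100
γ₁ = μ₃/σ³ = -131.8 / 132.65100 ≈ -0.994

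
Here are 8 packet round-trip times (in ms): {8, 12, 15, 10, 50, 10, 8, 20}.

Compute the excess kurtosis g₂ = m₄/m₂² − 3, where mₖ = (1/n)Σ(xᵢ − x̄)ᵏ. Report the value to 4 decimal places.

x̄ = 16.6250
Σ(xᵢ − x̄)² = 1385.8750 ⇒ m₂ = 173.23438
Σ(xᵢ − x̄)⁴ = 1256267.3066 ⇒ m₄ = 157033.41333
m₂² = 30010.14868
g₂ = m₄/m₂² − 3 = 5.23268 − 3 ≈ 2.2327

2.2327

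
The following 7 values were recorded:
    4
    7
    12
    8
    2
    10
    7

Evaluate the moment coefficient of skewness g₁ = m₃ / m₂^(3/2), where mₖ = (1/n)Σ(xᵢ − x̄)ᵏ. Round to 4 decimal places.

x̄ = (4 + 7 + 12 + 8 + 2 + 10 + 7) / 7 = 7.1429
deviations (xᵢ − x̄): -3.1429, -0.1429, 4.8571, 0.8571, -5.1429, 2.8571, -0.1429
Σ(xᵢ − x̄)² = 68.8571 ⇒ m₂ = 68.8571/7 = 9.83673
Σ(xᵢ − x̄)³ = -28.5306 ⇒ m₃ = -28.5306/7 = -4.07580
m₂^(3/2) = 9.83673^(1.5) = 30.85151
g₁ = m₃ / m₂^(3/2) = -4.07580 / 30.85151 ≈ -0.1321

-0.1321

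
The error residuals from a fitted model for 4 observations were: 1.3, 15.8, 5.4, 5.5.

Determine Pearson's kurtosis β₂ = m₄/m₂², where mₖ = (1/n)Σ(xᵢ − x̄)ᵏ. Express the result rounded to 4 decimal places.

2.1463

x̄ = 7.0000
Σ(xᵢ − x̄)² = 114.7400 ⇒ m₂ = 28.68500
Σ(xᵢ − x̄)⁴ = 7064.1698 ⇒ m₄ = 1766.04245
m₂² = 822.82923
β₂ = m₄/m₂² = 1766.04245 / 822.82923 ≈ 2.1463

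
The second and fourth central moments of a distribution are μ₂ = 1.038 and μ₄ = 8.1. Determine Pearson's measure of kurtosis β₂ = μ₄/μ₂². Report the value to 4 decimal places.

7.5178

μ₂² = 1.038² = 1.07744
μ₄/μ₂² = 8.1 / 1.07744 = 7.51779
β₂ ≈ 7.5178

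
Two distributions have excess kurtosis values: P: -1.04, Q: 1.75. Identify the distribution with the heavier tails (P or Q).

Q

Higher excess kurtosis ⇒ heavier tails relative to the normal distribution.
-1.04 vs 1.75: the larger is 1.75, so Q has heavier tails. (Q is leptokurtic — heavier-than-normal tails; the other is platykurtic.)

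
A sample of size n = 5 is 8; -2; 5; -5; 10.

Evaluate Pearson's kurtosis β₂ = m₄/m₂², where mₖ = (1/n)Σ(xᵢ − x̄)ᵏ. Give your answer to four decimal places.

1.4255

x̄ = 3.2000
Σ(xᵢ − x̄)² = 166.8000 ⇒ m₂ = 33.36000
Σ(xᵢ − x̄)⁴ = 7931.8560 ⇒ m₄ = 1586.37120
m₂² = 1112.88960
β₂ = m₄/m₂² = 1586.37120 / 1112.88960 ≈ 1.4255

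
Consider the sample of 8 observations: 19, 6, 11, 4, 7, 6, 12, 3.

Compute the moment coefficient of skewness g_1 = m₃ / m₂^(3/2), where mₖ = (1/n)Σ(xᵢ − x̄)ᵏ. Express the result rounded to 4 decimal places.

0.9672

x̄ = (19 + 6 + 11 + 4 + 7 + 6 + 12 + 3) / 8 = 8.5000
deviations (xᵢ − x̄): 10.5000, -2.5000, 2.5000, -4.5000, -1.5000, -2.5000, 3.5000, -5.5000
Σ(xᵢ − x̄)² = 194.0000 ⇒ m₂ = 194.0000/8 = 24.25000
Σ(xᵢ − x̄)³ = 924.0000 ⇒ m₃ = 924.0000/8 = 115.50000
m₂^(3/2) = 24.25000^(1.5) = 119.41740
g_1 = m₃ / m₂^(3/2) = 115.50000 / 119.41740 ≈ 0.9672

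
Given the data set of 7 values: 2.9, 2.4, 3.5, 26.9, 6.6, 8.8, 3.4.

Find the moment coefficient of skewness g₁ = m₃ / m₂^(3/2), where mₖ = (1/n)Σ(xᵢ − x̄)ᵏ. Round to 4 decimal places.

1.7657

x̄ = (2.9 + 2.4 + 3.5 + 26.9 + 6.6 + 8.8 + 3.4) / 7 = 7.7857
deviations (xᵢ − x̄): -4.8857, -5.3857, -4.2857, 19.1143, -1.1857, 1.0143, -4.3857
Σ(xᵢ − x̄)² = 458.2686 ⇒ m₂ = 458.2686/7 = 65.46694
Σ(xᵢ − x̄)³ = 6546.9791 ⇒ m₃ = 6546.9791/7 = 935.28273
m₂^(3/2) = 65.46694^(1.5) = 529.70375
g₁ = m₃ / m₂^(3/2) = 935.28273 / 529.70375 ≈ 1.7657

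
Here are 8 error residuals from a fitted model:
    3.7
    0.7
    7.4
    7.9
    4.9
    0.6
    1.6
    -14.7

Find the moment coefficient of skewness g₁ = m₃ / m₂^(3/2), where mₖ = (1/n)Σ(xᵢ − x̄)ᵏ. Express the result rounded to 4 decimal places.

-1.5780

x̄ = (3.7 + 0.7 + 7.4 + 7.9 + 4.9 + 0.6 + 1.6 - 14.7) / 8 = 1.5125
deviations (xᵢ − x̄): 2.1875, -0.8125, 5.8875, 6.3875, 3.3875, -0.9125, 0.0875, -16.2125
Σ(xᵢ − x̄)² = 356.0687 ⇒ m₂ = 356.0687/8 = 44.50859
Σ(xᵢ − x̄)³ = -3748.6456 ⇒ m₃ = -3748.6456/8 = -468.58070
m₂^(3/2) = 44.50859^(1.5) = 296.93802
g₁ = m₃ / m₂^(3/2) = -468.58070 / 296.93802 ≈ -1.5780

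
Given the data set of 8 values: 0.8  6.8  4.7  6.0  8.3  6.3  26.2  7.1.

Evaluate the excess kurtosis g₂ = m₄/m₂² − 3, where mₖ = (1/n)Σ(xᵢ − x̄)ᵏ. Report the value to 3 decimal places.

2.260

x̄ = 8.2750
Σ(xᵢ − x̄)² = 402.5950 ⇒ m₂ = 50.32437
Σ(xᵢ − x̄)⁴ = 106571.3759 ⇒ m₄ = 13321.42199
m₂² = 2532.54272
g₂ = m₄/m₂² − 3 = 5.26010 − 3 ≈ 2.260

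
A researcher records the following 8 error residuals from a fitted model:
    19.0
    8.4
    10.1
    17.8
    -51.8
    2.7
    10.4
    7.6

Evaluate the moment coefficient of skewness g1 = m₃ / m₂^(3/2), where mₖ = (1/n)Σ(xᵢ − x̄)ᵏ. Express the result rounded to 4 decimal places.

x̄ = (19.0 + 8.4 + 10.1 + 17.8 - 51.8 + 2.7 + 10.4 + 7.6) / 8 = 3.0250
deviations (xᵢ − x̄): 15.9750, 5.3750, 7.0750, 14.7750, -54.8250, -0.3250, 7.3750, 4.5750
Σ(xᵢ − x̄)² = 3633.6550 ⇒ m₂ = 3633.6550/8 = 454.20687
Σ(xᵢ − x̄)³ = -156483.4162 ⇒ m₃ = -156483.4162/8 = -19560.42703
m₂^(3/2) = 454.20687^(1.5) = 9680.11586
g1 = m₃ / m₂^(3/2) = -19560.42703 / 9680.11586 ≈ -2.0207

-2.0207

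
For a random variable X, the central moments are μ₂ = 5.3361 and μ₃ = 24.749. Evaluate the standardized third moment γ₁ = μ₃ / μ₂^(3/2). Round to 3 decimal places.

2.008

σ = √μ₂ = √5.3361 = 2.31000
σ³ = μ₂^(3/2) = 12.32639
γ₁ = μ₃/σ³ = 24.749 / 12.32639 ≈ 2.008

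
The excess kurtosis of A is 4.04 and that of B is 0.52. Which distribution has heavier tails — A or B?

A

Higher excess kurtosis ⇒ heavier tails relative to the normal distribution.
4.04 vs 0.52: the larger is 4.04, so A has heavier tails.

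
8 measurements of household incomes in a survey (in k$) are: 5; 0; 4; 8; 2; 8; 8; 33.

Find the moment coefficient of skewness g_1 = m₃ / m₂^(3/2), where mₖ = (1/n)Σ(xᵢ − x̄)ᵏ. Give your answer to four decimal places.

x̄ = (5 + 0 + 4 + 8 + 2 + 8 + 8 + 33) / 8 = 8.5000
deviations (xᵢ − x̄): -3.5000, -8.5000, -4.5000, -0.5000, -6.5000, -0.5000, -0.5000, 24.5000
Σ(xᵢ − x̄)² = 748.0000 ⇒ m₂ = 748.0000/8 = 93.50000
Σ(xᵢ − x̄)³ = 13683.0000 ⇒ m₃ = 13683.0000/8 = 1710.37500
m₂^(3/2) = 93.50000^(1.5) = 904.10197
g_1 = m₃ / m₂^(3/2) = 1710.37500 / 904.10197 ≈ 1.8918

1.8918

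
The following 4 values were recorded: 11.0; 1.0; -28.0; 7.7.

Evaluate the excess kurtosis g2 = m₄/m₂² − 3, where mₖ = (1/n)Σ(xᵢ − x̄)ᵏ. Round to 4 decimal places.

-0.8186

x̄ = -2.0750
Σ(xᵢ − x̄)² = 948.0675 ⇒ m₂ = 237.01688
Σ(xᵢ − x̄)⁴ = 490171.1277 ⇒ m₄ = 122542.78191
m₂² = 56176.99903
g2 = m₄/m₂² − 3 = 2.18137 − 3 ≈ -0.8186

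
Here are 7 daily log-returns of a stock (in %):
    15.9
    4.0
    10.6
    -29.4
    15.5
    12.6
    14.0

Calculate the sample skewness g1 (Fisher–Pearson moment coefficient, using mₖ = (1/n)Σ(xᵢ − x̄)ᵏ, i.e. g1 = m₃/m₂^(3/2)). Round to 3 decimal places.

x̄ = (15.9 + 4.0 + 10.6 - 29.4 + 15.5 + 12.6 + 14.0) / 7 = 6.1714
deviations (xᵢ − x̄): 9.7286, -2.1714, 4.4286, -35.5714, 9.3286, 6.4286, 7.8286
Σ(xᵢ − x̄)² = 1573.9343 ⇒ m₂ = 1573.9343/7 = 224.84776
Σ(xᵢ − x̄)³ = -42454.8452 ⇒ m₃ = -42454.8452/7 = -6064.97788
m₂^(3/2) = 224.84776^(1.5) = 3371.57507
g1 = m₃ / m₂^(3/2) = -6064.97788 / 3371.57507 ≈ -1.799

-1.799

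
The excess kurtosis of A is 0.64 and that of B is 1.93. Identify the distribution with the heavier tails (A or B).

B

Higher excess kurtosis ⇒ heavier tails relative to the normal distribution.
0.64 vs 1.93: the larger is 1.93, so B has heavier tails.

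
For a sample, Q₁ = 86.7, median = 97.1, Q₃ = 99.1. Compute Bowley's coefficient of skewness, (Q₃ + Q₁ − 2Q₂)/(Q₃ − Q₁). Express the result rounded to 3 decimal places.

-0.677

numerator: Q₃ + Q₁ − 2Q₂ = 99.1 + 86.7 − 2×97.1 = -8.4000
denominator: Q₃ − Q₁ = 99.1 − 86.7 = 12.4000
Bowley skewness = -8.4000 / 12.4000 ≈ -0.677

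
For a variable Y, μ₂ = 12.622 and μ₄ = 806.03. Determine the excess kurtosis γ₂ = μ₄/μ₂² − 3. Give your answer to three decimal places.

μ₂² = 12.622² = 159.31488
μ₄/μ₂² = 806.03 / 159.31488 = 5.05935
γ₂ = 5.05935 − 3 ≈ 2.059

2.059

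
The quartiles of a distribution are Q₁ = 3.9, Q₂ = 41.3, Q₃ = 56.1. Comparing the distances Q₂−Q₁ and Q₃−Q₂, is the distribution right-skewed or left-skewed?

left-skewed

Q₂ − Q₁ = 37.4;  Q₃ − Q₂ = 14.8
Q₂ − Q₁ > Q₃ − Q₂ ⇒ the lower half is more spread out ⇒ left-skewed.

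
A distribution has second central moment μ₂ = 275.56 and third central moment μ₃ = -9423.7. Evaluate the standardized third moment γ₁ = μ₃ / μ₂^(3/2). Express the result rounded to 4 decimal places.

σ = √μ₂ = √275.56 = 16.60000
σ³ = μ₂^(3/2) = 4574.29600
γ₁ = μ₃/σ³ = -9423.7 / 4574.29600 ≈ -2.0601

-2.0601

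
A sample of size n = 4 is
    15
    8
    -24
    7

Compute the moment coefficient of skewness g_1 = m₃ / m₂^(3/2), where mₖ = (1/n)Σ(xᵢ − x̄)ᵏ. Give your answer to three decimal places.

-1.005

x̄ = (15 + 8 - 24 + 7) / 4 = 1.5000
deviations (xᵢ − x̄): 13.5000, 6.5000, -25.5000, 5.5000
Σ(xᵢ − x̄)² = 905.0000 ⇒ m₂ = 905.0000/4 = 226.25000
Σ(xᵢ − x̄)³ = -13680.0000 ⇒ m₃ = -13680.0000/4 = -3420.00000
m₂^(3/2) = 226.25000^(1.5) = 3403.16403
g_1 = m₃ / m₂^(3/2) = -3420.00000 / 3403.16403 ≈ -1.005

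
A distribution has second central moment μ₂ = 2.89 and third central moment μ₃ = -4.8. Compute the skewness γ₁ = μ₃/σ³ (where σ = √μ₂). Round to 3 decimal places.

-0.977

σ = √μ₂ = √2.89 = 1.70000
σ³ = μ₂^(3/2) = 4.91300
γ₁ = μ₃/σ³ = -4.8 / 4.91300 ≈ -0.977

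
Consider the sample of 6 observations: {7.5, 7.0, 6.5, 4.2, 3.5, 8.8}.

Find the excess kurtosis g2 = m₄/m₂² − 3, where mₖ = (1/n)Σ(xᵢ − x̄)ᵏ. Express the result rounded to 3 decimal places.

-1.281

x̄ = 6.2500
Σ(xᵢ − x̄)² = 20.4550 ⇒ m₂ = 3.40917
Σ(xᵢ − x̄)⁴ = 119.8966 ⇒ m₄ = 19.98277
m₂² = 11.62242
g2 = m₄/m₂² − 3 = 1.71933 − 3 ≈ -1.281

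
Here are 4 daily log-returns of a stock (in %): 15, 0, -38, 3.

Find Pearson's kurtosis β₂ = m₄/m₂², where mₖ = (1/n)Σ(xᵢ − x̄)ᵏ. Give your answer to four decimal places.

2.1696

x̄ = -5.0000
Σ(xᵢ − x̄)² = 1578.0000 ⇒ m₂ = 394.50000
Σ(xᵢ − x̄)⁴ = 1350642.0000 ⇒ m₄ = 337660.50000
m₂² = 155630.25000
β₂ = m₄/m₂² = 337660.50000 / 155630.25000 ≈ 2.1696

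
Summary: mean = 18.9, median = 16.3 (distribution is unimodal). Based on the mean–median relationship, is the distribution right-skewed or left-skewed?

right-skewed

mean − median = 18.9 − 16.3 = 2.6
mean > median ⇒ the longer tail is on the right ⇒ right-skewed (positively skewed).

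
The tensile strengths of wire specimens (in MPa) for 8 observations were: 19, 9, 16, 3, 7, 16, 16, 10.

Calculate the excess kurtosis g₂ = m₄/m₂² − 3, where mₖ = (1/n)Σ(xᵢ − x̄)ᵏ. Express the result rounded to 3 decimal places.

x̄ = 12.0000
Σ(xᵢ − x̄)² = 216.0000 ⇒ m₂ = 27.00000
Σ(xᵢ − x̄)⁴ = 10452.0000 ⇒ m₄ = 1306.50000
m₂² = 729.00000
g₂ = m₄/m₂² − 3 = 1.79218 − 3 ≈ -1.208

-1.208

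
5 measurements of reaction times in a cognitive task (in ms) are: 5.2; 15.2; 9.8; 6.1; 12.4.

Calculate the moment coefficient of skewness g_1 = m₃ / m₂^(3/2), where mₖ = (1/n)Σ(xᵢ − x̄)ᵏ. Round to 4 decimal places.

0.1495

x̄ = (5.2 + 15.2 + 9.8 + 6.1 + 12.4) / 5 = 9.7400
deviations (xᵢ − x̄): -4.5400, 5.4600, 0.0600, -3.6400, 2.6600
Σ(xᵢ − x̄)² = 70.7520 ⇒ m₂ = 70.7520/5 = 14.15040
Σ(xᵢ − x̄)³ = 39.7874 ⇒ m₃ = 39.7874/5 = 7.95749
m₂^(3/2) = 14.15040^(1.5) = 53.22958
g_1 = m₃ / m₂^(3/2) = 7.95749 / 53.22958 ≈ 0.1495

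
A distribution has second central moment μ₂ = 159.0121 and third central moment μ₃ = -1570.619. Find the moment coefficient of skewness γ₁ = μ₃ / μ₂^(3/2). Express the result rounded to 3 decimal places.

-0.783

σ = √μ₂ = √159.0121 = 12.61000
σ³ = μ₂^(3/2) = 2005.14258
γ₁ = μ₃/σ³ = -1570.619 / 2005.14258 ≈ -0.783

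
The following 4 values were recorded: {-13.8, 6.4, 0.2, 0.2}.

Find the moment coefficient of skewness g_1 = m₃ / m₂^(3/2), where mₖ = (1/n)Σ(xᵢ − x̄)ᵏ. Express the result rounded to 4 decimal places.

x̄ = (-13.8 + 6.4 + 0.2 + 0.2) / 4 = -1.7500
deviations (xᵢ − x̄): -12.0500, 8.1500, 1.9500, 1.9500
Σ(xᵢ − x̄)² = 219.2300 ⇒ m₂ = 219.2300/4 = 54.80750
Σ(xᵢ − x̄)³ = -1193.5170 ⇒ m₃ = -1193.5170/4 = -298.37925
m₂^(3/2) = 54.80750^(1.5) = 405.75136
g_1 = m₃ / m₂^(3/2) = -298.37925 / 405.75136 ≈ -0.7354

-0.7354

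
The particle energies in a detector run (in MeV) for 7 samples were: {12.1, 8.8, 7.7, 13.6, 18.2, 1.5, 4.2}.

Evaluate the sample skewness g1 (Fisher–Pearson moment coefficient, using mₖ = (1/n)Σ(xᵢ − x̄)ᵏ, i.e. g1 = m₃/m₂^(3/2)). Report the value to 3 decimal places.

0.108

x̄ = (12.1 + 8.8 + 7.7 + 13.6 + 18.2 + 1.5 + 4.2) / 7 = 9.4429
deviations (xᵢ − x̄): 2.6571, -0.6429, -1.7429, 4.1571, 8.7571, -7.9429, -5.2429
Σ(xᵢ − x̄)² = 195.0571 ⇒ m₂ = 195.0571/7 = 27.86531
Σ(xᵢ − x̄)³ = 111.3877 ⇒ m₃ = 111.3877/7 = 15.91252
m₂^(3/2) = 27.86531^(1.5) = 147.09426
g1 = m₃ / m₂^(3/2) = 15.91252 / 147.09426 ≈ 0.108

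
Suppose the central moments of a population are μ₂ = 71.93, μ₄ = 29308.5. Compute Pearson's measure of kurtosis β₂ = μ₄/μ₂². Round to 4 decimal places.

5.6647

μ₂² = 71.93² = 5173.92490
μ₄/μ₂² = 29308.5 / 5173.92490 = 5.66466
β₂ ≈ 5.6647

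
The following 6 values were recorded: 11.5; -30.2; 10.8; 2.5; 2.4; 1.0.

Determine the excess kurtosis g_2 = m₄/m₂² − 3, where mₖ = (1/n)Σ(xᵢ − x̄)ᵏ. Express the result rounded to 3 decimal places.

x̄ = -0.3333
Σ(xᵢ − x̄)² = 1173.2733 ⇒ m₂ = 195.54556
Σ(xᵢ − x̄)⁴ = 830790.7956 ⇒ m₄ = 138465.13260
m₂² = 38238.06430
g_2 = m₄/m₂² − 3 = 3.62113 − 3 ≈ 0.621

0.621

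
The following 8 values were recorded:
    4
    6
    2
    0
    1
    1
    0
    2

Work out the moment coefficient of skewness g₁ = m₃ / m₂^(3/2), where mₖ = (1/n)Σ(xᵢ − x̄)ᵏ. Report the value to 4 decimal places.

x̄ = (4 + 6 + 2 + 0 + 1 + 1 + 0 + 2) / 8 = 2.0000
deviations (xᵢ − x̄): 2.0000, 4.0000, 0.0000, -2.0000, -1.0000, -1.0000, -2.0000, 0.0000
Σ(xᵢ − x̄)² = 30.0000 ⇒ m₂ = 30.0000/8 = 3.75000
Σ(xᵢ − x̄)³ = 54.0000 ⇒ m₃ = 54.0000/8 = 6.75000
m₂^(3/2) = 3.75000^(1.5) = 7.26184
g₁ = m₃ / m₂^(3/2) = 6.75000 / 7.26184 ≈ 0.9295

0.9295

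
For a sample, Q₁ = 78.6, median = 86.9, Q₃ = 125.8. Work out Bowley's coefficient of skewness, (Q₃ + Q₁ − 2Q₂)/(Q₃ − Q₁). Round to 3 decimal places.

numerator: Q₃ + Q₁ − 2Q₂ = 125.8 + 78.6 − 2×86.9 = 30.6000
denominator: Q₃ − Q₁ = 125.8 − 78.6 = 47.2000
Bowley skewness = 30.6000 / 47.2000 ≈ 0.648

0.648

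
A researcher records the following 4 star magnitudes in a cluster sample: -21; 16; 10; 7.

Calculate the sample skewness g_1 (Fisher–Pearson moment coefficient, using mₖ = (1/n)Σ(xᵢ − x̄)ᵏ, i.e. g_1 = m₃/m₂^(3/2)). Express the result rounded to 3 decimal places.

-0.973

x̄ = (-21 + 16 + 10 + 7) / 4 = 3.0000
deviations (xᵢ − x̄): -24.0000, 13.0000, 7.0000, 4.0000
Σ(xᵢ − x̄)² = 810.0000 ⇒ m₂ = 810.0000/4 = 202.50000
Σ(xᵢ − x̄)³ = -11220.0000 ⇒ m₃ = -11220.0000/4 = -2805.00000
m₂^(3/2) = 202.50000^(1.5) = 2881.62552
g_1 = m₃ / m₂^(3/2) = -2805.00000 / 2881.62552 ≈ -0.973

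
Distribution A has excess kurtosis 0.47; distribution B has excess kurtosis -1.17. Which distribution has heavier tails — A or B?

A

Higher excess kurtosis ⇒ heavier tails relative to the normal distribution.
0.47 vs -1.17: the larger is 0.47, so A has heavier tails. (A is leptokurtic — heavier-than-normal tails; the other is platykurtic.)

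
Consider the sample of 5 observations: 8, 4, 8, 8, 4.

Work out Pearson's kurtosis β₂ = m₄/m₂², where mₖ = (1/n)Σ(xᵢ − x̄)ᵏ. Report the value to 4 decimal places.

x̄ = 6.4000
Σ(xᵢ − x̄)² = 19.2000 ⇒ m₂ = 3.84000
Σ(xᵢ − x̄)⁴ = 86.0160 ⇒ m₄ = 17.20320
m₂² = 14.74560
β₂ = m₄/m₂² = 17.20320 / 14.74560 ≈ 1.1667

1.1667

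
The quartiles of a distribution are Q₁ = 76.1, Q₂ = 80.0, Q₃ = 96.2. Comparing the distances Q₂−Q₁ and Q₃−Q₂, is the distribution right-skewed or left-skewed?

Q₂ − Q₁ = 3.9;  Q₃ − Q₂ = 16.2
Q₃ − Q₂ > Q₂ − Q₁ ⇒ the upper half is more spread out ⇒ right-skewed.

right-skewed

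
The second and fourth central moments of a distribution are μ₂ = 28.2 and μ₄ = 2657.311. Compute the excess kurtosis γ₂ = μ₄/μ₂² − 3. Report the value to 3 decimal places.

0.342

μ₂² = 28.2² = 795.24000
μ₄/μ₂² = 2657.311 / 795.24000 = 3.34152
γ₂ = 3.34152 − 3 ≈ 0.342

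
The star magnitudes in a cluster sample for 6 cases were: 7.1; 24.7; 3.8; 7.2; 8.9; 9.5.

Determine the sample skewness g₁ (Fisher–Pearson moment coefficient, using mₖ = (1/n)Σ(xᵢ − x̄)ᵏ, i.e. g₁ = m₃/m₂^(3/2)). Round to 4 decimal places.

x̄ = (7.1 + 24.7 + 3.8 + 7.2 + 8.9 + 9.5) / 6 = 10.2000
deviations (xᵢ − x̄): -3.1000, 14.5000, -6.4000, -3.0000, -1.3000, -0.7000
Σ(xᵢ − x̄)² = 272.0000 ⇒ m₂ = 272.0000/6 = 45.33333
Σ(xᵢ − x̄)³ = 2727.1500 ⇒ m₃ = 2727.1500/6 = 454.52500
m₂^(3/2) = 45.33333^(1.5) = 305.22948
g₁ = m₃ / m₂^(3/2) = 454.52500 / 305.22948 ≈ 1.4891

1.4891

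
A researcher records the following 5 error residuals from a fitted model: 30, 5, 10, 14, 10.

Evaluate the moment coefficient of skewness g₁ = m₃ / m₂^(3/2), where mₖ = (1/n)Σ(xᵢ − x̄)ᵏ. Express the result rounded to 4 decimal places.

x̄ = (30 + 5 + 10 + 14 + 10) / 5 = 13.8000
deviations (xᵢ − x̄): 16.2000, -8.8000, -3.8000, 0.2000, -3.8000
Σ(xᵢ − x̄)² = 368.8000 ⇒ m₂ = 368.8000/5 = 73.76000
Σ(xᵢ − x̄)³ = 3460.3200 ⇒ m₃ = 3460.3200/5 = 692.06400
m₂^(3/2) = 73.76000^(1.5) = 633.47774
g₁ = m₃ / m₂^(3/2) = 692.06400 / 633.47774 ≈ 1.0925

1.0925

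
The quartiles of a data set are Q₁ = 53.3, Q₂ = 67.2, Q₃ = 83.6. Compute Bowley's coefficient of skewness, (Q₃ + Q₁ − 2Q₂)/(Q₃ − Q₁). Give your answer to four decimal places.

0.0825

numerator: Q₃ + Q₁ − 2Q₂ = 83.6 + 53.3 − 2×67.2 = 2.5000
denominator: Q₃ − Q₁ = 83.6 − 53.3 = 30.3000
Bowley skewness = 2.5000 / 30.3000 ≈ 0.0825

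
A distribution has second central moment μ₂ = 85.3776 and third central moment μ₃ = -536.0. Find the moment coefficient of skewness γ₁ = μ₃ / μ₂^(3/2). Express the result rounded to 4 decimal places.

-0.6794

σ = √μ₂ = √85.3776 = 9.24000
σ³ = μ₂^(3/2) = 788.88902
γ₁ = μ₃/σ³ = -536.0 / 788.88902 ≈ -0.6794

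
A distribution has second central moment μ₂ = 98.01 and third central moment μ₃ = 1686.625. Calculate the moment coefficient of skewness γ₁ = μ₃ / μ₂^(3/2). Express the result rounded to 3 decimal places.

1.738

σ = √μ₂ = √98.01 = 9.90000
σ³ = μ₂^(3/2) = 970.29900
γ₁ = μ₃/σ³ = 1686.625 / 970.29900 ≈ 1.738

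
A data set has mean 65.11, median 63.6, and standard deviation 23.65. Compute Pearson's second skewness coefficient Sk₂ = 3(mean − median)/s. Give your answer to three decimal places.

Sk₂ = 3(65.11 − 63.6) / 23.65 = 3 × 1.5100 / 23.65
    = 4.5300 / 23.65 ≈ 0.192

0.192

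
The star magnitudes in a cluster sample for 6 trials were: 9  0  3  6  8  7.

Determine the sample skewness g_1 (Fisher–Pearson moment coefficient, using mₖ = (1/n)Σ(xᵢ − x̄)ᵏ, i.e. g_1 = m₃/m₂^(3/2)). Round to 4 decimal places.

-0.6741

x̄ = (9 + 0 + 3 + 6 + 8 + 7) / 6 = 5.5000
deviations (xᵢ − x̄): 3.5000, -5.5000, -2.5000, 0.5000, 2.5000, 1.5000
Σ(xᵢ − x̄)² = 57.5000 ⇒ m₂ = 57.5000/6 = 9.58333
Σ(xᵢ − x̄)³ = -120.0000 ⇒ m₃ = -120.0000/6 = -20.00000
m₂^(3/2) = 9.58333^(1.5) = 29.66709
g_1 = m₃ / m₂^(3/2) = -20.00000 / 29.66709 ≈ -0.6741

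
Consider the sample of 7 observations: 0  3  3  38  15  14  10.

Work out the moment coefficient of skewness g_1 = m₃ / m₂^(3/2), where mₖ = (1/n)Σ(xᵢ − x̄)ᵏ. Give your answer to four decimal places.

x̄ = (0 + 3 + 3 + 38 + 15 + 14 + 10) / 7 = 11.8571
deviations (xᵢ − x̄): -11.8571, -8.8571, -8.8571, 26.1429, 3.1429, 2.1429, -1.8571
Σ(xᵢ − x̄)² = 998.8571 ⇒ m₂ = 998.8571/7 = 142.69388
Σ(xᵢ − x̄)³ = 14845.1020 ⇒ m₃ = 14845.1020/7 = 2120.72886
m₂^(3/2) = 142.69388^(1.5) = 1704.54319
g_1 = m₃ / m₂^(3/2) = 2120.72886 / 1704.54319 ≈ 1.2442

1.2442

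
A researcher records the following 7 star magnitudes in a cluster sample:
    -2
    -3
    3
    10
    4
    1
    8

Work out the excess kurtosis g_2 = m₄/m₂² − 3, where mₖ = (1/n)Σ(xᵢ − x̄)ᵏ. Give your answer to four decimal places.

x̄ = 3.0000
Σ(xᵢ − x̄)² = 140.0000 ⇒ m₂ = 20.00000
Σ(xᵢ − x̄)⁴ = 4964.0000 ⇒ m₄ = 709.14286
m₂² = 400.00000
g_2 = m₄/m₂² − 3 = 1.77286 − 3 ≈ -1.2271

-1.2271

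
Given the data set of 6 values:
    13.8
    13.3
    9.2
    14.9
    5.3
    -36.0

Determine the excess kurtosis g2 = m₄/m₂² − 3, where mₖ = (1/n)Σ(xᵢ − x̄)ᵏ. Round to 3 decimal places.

0.960

x̄ = 3.4167
Σ(xᵢ − x̄)² = 1928.0283 ⇒ m₂ = 321.33806
Σ(xᵢ − x̄)⁴ = 2453587.0712 ⇒ m₄ = 408931.17854
m₂² = 103258.14595
g2 = m₄/m₂² − 3 = 3.96028 − 3 ≈ 0.960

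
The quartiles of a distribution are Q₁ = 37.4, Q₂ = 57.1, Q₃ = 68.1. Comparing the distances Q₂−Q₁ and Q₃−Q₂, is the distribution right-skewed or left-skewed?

Q₂ − Q₁ = 19.7;  Q₃ − Q₂ = 11.0
Q₂ − Q₁ > Q₃ − Q₂ ⇒ the lower half is more spread out ⇒ left-skewed.

left-skewed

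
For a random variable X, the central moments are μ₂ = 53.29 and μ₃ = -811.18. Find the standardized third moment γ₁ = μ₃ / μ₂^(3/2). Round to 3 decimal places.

σ = √μ₂ = √53.29 = 7.30000
σ³ = μ₂^(3/2) = 389.01700
γ₁ = μ₃/σ³ = -811.18 / 389.01700 ≈ -2.085

-2.085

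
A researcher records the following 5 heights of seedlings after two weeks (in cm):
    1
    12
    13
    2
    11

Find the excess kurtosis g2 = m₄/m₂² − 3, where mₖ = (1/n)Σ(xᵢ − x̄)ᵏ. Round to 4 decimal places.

-1.7846

x̄ = 7.8000
Σ(xᵢ − x̄)² = 134.8000 ⇒ m₂ = 26.96000
Σ(xᵢ − x̄)⁴ = 4416.9760 ⇒ m₄ = 883.39520
m₂² = 726.84160
g2 = m₄/m₂² − 3 = 1.21539 − 3 ≈ -1.7846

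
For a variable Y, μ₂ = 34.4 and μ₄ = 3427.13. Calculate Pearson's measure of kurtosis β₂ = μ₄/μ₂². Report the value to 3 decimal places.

μ₂² = 34.4² = 1183.36000
μ₄/μ₂² = 3427.13 / 1183.36000 = 2.89610
β₂ ≈ 2.896

2.896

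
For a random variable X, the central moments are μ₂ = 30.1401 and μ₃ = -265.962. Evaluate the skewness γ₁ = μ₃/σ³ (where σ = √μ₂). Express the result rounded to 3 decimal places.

σ = √μ₂ = √30.1401 = 5.49000
σ³ = μ₂^(3/2) = 165.46915
γ₁ = μ₃/σ³ = -265.962 / 165.46915 ≈ -1.607

-1.607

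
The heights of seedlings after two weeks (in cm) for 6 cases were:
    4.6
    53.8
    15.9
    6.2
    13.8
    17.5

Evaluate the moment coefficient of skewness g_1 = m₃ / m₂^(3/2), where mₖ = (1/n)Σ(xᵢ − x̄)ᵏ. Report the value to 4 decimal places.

x̄ = (4.6 + 53.8 + 15.9 + 6.2 + 13.8 + 17.5) / 6 = 18.6333
deviations (xᵢ − x̄): -14.0333, 35.1667, -2.7333, -12.4333, -4.8333, -1.1333
Σ(xᵢ − x̄)² = 1620.3333 ⇒ m₂ = 1620.3333/6 = 270.05556
Σ(xᵢ − x̄)³ = 38669.9444 ⇒ m₃ = 38669.9444/6 = 6444.99074
m₂^(3/2) = 270.05556^(1.5) = 4437.92209
g_1 = m₃ / m₂^(3/2) = 6444.99074 / 4437.92209 ≈ 1.4523

1.4523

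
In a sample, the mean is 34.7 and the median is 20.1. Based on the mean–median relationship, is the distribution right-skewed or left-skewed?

mean − median = 34.7 − 20.1 = 14.6
mean > median ⇒ the longer tail is on the right ⇒ right-skewed (positively skewed).

right-skewed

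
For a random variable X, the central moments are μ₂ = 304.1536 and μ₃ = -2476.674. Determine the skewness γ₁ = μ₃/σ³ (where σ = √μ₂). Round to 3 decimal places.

σ = √μ₂ = √304.1536 = 17.44000
σ³ = μ₂^(3/2) = 5304.43878
γ₁ = μ₃/σ³ = -2476.674 / 5304.43878 ≈ -0.467

-0.467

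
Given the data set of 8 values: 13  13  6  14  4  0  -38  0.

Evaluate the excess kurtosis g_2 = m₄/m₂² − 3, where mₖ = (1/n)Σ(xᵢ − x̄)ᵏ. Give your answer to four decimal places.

x̄ = 1.5000
Σ(xᵢ − x̄)² = 2012.0000 ⇒ m₂ = 251.50000
Σ(xᵢ − x̄)⁴ = 2494233.5000 ⇒ m₄ = 311779.18750
m₂² = 63252.25000
g_2 = m₄/m₂² − 3 = 4.92914 − 3 ≈ 1.9291

1.9291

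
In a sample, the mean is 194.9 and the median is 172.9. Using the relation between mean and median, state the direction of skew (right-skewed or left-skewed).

right-skewed

mean − median = 194.9 − 172.9 = 22.0
mean > median ⇒ the longer tail is on the right ⇒ right-skewed (positively skewed).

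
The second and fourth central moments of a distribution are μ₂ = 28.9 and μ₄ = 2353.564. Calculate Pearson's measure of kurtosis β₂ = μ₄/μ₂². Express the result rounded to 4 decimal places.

2.8179

μ₂² = 28.9² = 835.21000
μ₄/μ₂² = 2353.564 / 835.21000 = 2.81793
β₂ ≈ 2.8179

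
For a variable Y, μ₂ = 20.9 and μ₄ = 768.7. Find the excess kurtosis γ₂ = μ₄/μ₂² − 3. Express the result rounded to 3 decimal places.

μ₂² = 20.9² = 436.81000
μ₄/μ₂² = 768.7 / 436.81000 = 1.75980
γ₂ = 1.75980 − 3 ≈ -1.240

-1.240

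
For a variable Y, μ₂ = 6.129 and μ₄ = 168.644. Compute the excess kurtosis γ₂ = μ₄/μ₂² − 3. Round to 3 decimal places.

μ₂² = 6.129² = 37.56464
μ₄/μ₂² = 168.644 / 37.56464 = 4.48943
γ₂ = 4.48943 − 3 ≈ 1.489

1.489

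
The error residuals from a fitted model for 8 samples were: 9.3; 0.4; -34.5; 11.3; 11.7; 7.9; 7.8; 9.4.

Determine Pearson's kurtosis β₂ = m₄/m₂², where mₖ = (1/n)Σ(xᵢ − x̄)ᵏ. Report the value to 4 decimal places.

x̄ = 2.9125
Σ(xᵢ − x̄)² = 1685.2288 ⇒ m₂ = 210.65359
Σ(xᵢ − x̄)⁴ = 1974723.8942 ⇒ m₄ = 246840.48677
m₂² = 44374.93656
β₂ = m₄/m₂² = 246840.48677 / 44374.93656 ≈ 5.5626

5.5626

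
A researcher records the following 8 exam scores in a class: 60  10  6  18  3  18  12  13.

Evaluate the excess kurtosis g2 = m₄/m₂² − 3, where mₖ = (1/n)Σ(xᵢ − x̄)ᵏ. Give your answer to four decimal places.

2.2323

x̄ = 17.5000
Σ(xᵢ − x̄)² = 2256.0000 ⇒ m₂ = 282.00000
Σ(xᵢ − x̄)⁴ = 3328723.5000 ⇒ m₄ = 416090.43750
m₂² = 79524.00000
g2 = m₄/m₂² − 3 = 5.23226 − 3 ≈ 2.2323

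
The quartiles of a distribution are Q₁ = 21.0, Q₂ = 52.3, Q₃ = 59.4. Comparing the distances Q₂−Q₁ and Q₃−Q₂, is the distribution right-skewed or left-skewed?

Q₂ − Q₁ = 31.3;  Q₃ − Q₂ = 7.1
Q₂ − Q₁ > Q₃ − Q₂ ⇒ the lower half is more spread out ⇒ left-skewed.

left-skewed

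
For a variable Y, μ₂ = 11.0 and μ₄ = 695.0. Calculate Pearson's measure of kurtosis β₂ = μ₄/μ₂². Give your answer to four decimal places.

5.7438

μ₂² = 11.0² = 121.00000
μ₄/μ₂² = 695.0 / 121.00000 = 5.74380
β₂ ≈ 5.7438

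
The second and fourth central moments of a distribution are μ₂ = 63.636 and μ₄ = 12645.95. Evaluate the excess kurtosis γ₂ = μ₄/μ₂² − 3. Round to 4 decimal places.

0.1228

μ₂² = 63.636² = 4049.54050
μ₄/μ₂² = 12645.95 / 4049.54050 = 3.12281
γ₂ = 3.12281 − 3 ≈ 0.1228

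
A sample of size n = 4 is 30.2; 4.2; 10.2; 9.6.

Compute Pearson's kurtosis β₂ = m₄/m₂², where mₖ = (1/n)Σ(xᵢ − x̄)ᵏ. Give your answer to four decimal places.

x̄ = 13.5500
Σ(xᵢ − x̄)² = 391.4700 ⇒ m₂ = 97.86750
Σ(xᵢ − x̄)⁴ = 84864.3905 ⇒ m₄ = 21216.09763
m₂² = 9578.04756
β₂ = m₄/m₂² = 21216.09763 / 9578.04756 ≈ 2.2151

2.2151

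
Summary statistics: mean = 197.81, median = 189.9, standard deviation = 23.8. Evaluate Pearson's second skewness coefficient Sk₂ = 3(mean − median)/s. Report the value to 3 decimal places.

Sk₂ = 3(197.81 − 189.9) / 23.8 = 3 × 7.9100 / 23.8
    = 23.7300 / 23.8 ≈ 0.997

0.997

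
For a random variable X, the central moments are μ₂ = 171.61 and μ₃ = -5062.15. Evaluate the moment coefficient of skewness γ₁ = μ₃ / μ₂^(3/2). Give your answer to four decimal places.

σ = √μ₂ = √171.61 = 13.10000
σ³ = μ₂^(3/2) = 2248.09100
γ₁ = μ₃/σ³ = -5062.15 / 2248.09100 ≈ -2.2518

-2.2518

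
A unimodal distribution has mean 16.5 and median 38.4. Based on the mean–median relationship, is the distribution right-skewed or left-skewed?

mean − median = 16.5 − 38.4 = -21.9
mean < median ⇒ the longer tail is on the left ⇒ left-skewed (negatively skewed).

left-skewed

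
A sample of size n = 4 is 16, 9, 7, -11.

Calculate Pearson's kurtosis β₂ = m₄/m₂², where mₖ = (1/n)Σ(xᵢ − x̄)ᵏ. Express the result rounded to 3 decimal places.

2.117

x̄ = 5.2500
Σ(xᵢ − x̄)² = 396.7500 ⇒ m₂ = 99.18750
Σ(xᵢ − x̄)⁴ = 83290.8281 ⇒ m₄ = 20822.70703
m₂² = 9838.16016
β₂ = m₄/m₂² = 20822.70703 / 9838.16016 ≈ 2.117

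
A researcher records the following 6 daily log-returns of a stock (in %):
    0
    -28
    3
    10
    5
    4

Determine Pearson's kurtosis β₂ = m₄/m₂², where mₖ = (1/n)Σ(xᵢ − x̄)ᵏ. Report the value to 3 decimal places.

3.820

x̄ = -1.0000
Σ(xᵢ − x̄)² = 928.0000 ⇒ m₂ = 154.66667
Σ(xᵢ − x̄)⁴ = 548260.0000 ⇒ m₄ = 91376.66667
m₂² = 23921.77778
β₂ = m₄/m₂² = 91376.66667 / 23921.77778 ≈ 3.820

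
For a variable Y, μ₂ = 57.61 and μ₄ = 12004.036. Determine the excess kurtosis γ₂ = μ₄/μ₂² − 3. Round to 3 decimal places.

μ₂² = 57.61² = 3318.91210
μ₄/μ₂² = 12004.036 / 3318.91210 = 3.61686
γ₂ = 3.61686 − 3 ≈ 0.617

0.617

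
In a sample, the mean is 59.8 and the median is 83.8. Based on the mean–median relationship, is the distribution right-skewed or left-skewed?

left-skewed

mean − median = 59.8 − 83.8 = -24.0
mean < median ⇒ the longer tail is on the left ⇒ left-skewed (negatively skewed).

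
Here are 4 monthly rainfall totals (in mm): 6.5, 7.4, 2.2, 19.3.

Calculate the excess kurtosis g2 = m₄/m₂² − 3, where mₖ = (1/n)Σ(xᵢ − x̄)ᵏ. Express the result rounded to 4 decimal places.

x̄ = 8.8500
Σ(xᵢ − x̄)² = 161.0500 ⇒ m₂ = 40.26250
Σ(xᵢ − x̄)⁴ = 13915.7340 ⇒ m₄ = 3478.93351
m₂² = 1621.06891
g2 = m₄/m₂² − 3 = 2.14607 − 3 ≈ -0.8539

-0.8539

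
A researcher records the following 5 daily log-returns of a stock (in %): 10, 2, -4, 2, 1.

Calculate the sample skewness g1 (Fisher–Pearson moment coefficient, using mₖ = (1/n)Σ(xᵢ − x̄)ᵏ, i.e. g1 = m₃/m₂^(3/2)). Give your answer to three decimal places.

0.518

x̄ = (10 + 2 - 4 + 2 + 1) / 5 = 2.2000
deviations (xᵢ − x̄): 7.8000, -0.2000, -6.2000, -0.2000, -1.2000
Σ(xᵢ − x̄)² = 100.8000 ⇒ m₂ = 100.8000/5 = 20.16000
Σ(xᵢ − x̄)³ = 234.4800 ⇒ m₃ = 234.4800/5 = 46.89600
m₂^(3/2) = 20.16000^(1.5) = 90.51818
g1 = m₃ / m₂^(3/2) = 46.89600 / 90.51818 ≈ 0.518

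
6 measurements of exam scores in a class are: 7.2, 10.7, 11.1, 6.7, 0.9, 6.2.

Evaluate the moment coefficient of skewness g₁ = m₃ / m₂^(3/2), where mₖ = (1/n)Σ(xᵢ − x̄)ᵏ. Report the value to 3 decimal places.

x̄ = (7.2 + 10.7 + 11.1 + 6.7 + 0.9 + 6.2) / 6 = 7.1333
deviations (xᵢ − x̄): 0.0667, 3.5667, 3.9667, -0.4333, -6.2333, -0.9333
Σ(xᵢ − x̄)² = 68.3733 ⇒ m₂ = 68.3733/6 = 11.39556
Σ(xᵢ − x̄)³ = -135.3016 ⇒ m₃ = -135.3016/6 = -22.55026
m₂^(3/2) = 11.39556^(1.5) = 38.46832
g₁ = m₃ / m₂^(3/2) = -22.55026 / 38.46832 ≈ -0.586

-0.586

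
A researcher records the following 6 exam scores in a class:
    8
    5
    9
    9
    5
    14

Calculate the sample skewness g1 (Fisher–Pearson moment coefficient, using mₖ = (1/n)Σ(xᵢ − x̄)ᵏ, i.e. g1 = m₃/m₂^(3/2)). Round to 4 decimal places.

0.6454

x̄ = (8 + 5 + 9 + 9 + 5 + 14) / 6 = 8.3333
deviations (xᵢ − x̄): -0.3333, -3.3333, 0.6667, 0.6667, -3.3333, 5.6667
Σ(xᵢ − x̄)² = 55.3333 ⇒ m₂ = 55.3333/6 = 9.22222
Σ(xᵢ − x̄)³ = 108.4444 ⇒ m₃ = 108.4444/6 = 18.07407
m₂^(3/2) = 9.22222^(1.5) = 28.00615
g1 = m₃ / m₂^(3/2) = 18.07407 / 28.00615 ≈ 0.6454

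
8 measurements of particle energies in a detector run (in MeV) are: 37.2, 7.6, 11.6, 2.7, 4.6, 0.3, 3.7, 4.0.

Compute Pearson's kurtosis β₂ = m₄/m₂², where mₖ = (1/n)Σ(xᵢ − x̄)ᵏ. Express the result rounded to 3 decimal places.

5.244

x̄ = 8.9625
Σ(xᵢ − x̄)² = 991.7788 ⇒ m₂ = 123.97234
Σ(xᵢ − x̄)⁴ = 644733.6432 ⇒ m₄ = 80591.70540
m₂² = 15369.14201
β₂ = m₄/m₂² = 80591.70540 / 15369.14201 ≈ 5.244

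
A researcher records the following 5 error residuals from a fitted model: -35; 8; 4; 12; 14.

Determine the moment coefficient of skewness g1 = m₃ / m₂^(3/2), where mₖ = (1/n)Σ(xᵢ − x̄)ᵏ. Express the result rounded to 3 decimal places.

-1.369

x̄ = (-35 + 8 + 4 + 12 + 14) / 5 = 0.6000
deviations (xᵢ − x̄): -35.6000, 7.4000, 3.4000, 11.4000, 13.4000
Σ(xᵢ − x̄)² = 1643.2000 ⇒ m₂ = 1643.2000/5 = 328.64000
Σ(xᵢ − x̄)³ = -40785.8400 ⇒ m₃ = -40785.8400/5 = -8157.16800
m₂^(3/2) = 328.64000^(1.5) = 5957.72747
g1 = m₃ / m₂^(3/2) = -8157.16800 / 5957.72747 ≈ -1.369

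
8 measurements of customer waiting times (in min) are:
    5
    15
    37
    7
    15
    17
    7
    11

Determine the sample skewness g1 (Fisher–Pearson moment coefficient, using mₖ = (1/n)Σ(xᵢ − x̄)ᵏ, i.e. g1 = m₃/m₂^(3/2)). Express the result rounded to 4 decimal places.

x̄ = (5 + 15 + 37 + 7 + 15 + 17 + 7 + 11) / 8 = 14.2500
deviations (xᵢ − x̄): -9.2500, 0.7500, 22.7500, -7.2500, 0.7500, 2.7500, -7.2500, -3.2500
Σ(xᵢ − x̄)² = 727.5000 ⇒ m₂ = 727.5000/8 = 90.93750
Σ(xᵢ − x̄)³ = 10208.2500 ⇒ m₃ = 10208.2500/8 = 1276.03125
m₂^(3/2) = 90.93750^(1.5) = 867.19051
g1 = m₃ / m₂^(3/2) = 1276.03125 / 867.19051 ≈ 1.4715

1.4715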